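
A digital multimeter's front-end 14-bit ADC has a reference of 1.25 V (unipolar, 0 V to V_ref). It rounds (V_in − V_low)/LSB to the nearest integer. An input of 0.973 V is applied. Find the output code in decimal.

Full-scale span = 1.25 V; LSB = 1.25/2^14 = 76.29 µV.
(V_in − V_low)/LSB = (0.973 − 0) / 7.62939e-05 = 12753.306.
Round → code 12753.

code 12753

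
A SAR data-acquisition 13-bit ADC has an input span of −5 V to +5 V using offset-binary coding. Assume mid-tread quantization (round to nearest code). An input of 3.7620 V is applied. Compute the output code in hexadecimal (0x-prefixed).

With 8192 levels over 10 V, one step is 1.221 mV.
Input sits at 7177.830 steps above V_low.
Round → code 7178.
In hexadecimal (0x-prefixed): 0x1C0A.

code 0x1C0A (decimal 7178)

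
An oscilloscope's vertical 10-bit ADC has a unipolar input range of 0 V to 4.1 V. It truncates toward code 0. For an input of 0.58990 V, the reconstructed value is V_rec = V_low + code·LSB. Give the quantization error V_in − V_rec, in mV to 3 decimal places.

One LSB is 4.1 V / 1024 = 4.004 mV.
(0.58990 − 0)/0.00400391 = 147.3311; ⌊·⌋ gives code 147.
Code 147 maps back to 0 + 147×0.00400391 V = 0.58857422 V.
Difference: 0.00132578 V → 1.326 mV.

1.326 mV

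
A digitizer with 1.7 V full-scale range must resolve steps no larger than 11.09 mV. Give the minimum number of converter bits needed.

8 bits

Number of steps required ≥ 1.7 V / 11.09 mV = 153.29.
Need 2^N ≥ 153.29; 2^7 = 128, 2^8 = 256.
Minimum N = 8.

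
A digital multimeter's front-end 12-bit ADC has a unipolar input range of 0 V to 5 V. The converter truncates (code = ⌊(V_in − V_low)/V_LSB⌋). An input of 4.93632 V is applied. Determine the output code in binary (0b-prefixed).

LSB = 5 V / 4096 = 1.221 mV.
(V_in − V_low)/LSB = (4.93632 − 0) / 0.0012207 = 4043.833.
⌊·⌋(4043.833) = 4043.
In binary (0b-prefixed): 0b111111001011.

code 0b111111001011 (decimal 4043)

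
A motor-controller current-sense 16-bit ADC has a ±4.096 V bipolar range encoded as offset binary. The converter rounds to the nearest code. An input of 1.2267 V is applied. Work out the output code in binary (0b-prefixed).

With 65536 levels over 8.192 V, one step is 125.00 µV.
(1.2267 − (−4.096)) / 0.000125 = 42581.600 LSBs.
Round → code 42582.
In binary (0b-prefixed): 0b1010011001010110.

code 0b1010011001010110 (decimal 42582)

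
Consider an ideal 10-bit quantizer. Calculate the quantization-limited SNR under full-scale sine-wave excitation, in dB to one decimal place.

SNR ≈ 6.02·N + 1.76 dB = 6.02·10 + 1.76 = 61.96 dB.

62.0 dB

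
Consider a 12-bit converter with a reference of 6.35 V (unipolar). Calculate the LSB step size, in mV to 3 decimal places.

Full-scale span = 6.35 V.
LSB = 6.35 / 2^12 = 6.35 / 4096 = 0.00155029 V = 1.550 mV.

1.550 mV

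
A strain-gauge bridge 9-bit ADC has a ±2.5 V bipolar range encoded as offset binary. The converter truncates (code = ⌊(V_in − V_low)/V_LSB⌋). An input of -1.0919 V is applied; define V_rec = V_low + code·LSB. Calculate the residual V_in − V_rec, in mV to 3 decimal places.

1.850 mV

Step size: 5 V ÷ 2^9 = 9.766 mV.
Scaled input = 144.1894 LSBs, so code = 144.
V_rec = (−2.5) + 144·0.00976562 = -1.09375 V.
V_in − V_rec = 0.00185 V = 1.850 mV.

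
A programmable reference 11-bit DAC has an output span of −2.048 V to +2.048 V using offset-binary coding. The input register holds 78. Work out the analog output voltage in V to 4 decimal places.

LSB = 4.096 V / 2^11 = 2.000 mV.
V_out = (−2.048) + 78 × 0.002 V = -1.892 V.

-1.8920 V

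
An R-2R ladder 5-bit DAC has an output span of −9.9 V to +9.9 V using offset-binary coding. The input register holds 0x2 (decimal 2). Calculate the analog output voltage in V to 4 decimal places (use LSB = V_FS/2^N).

LSB = 19.8 V / 2^5 = 0.6188 V.
Code 0x2 = 2 decimal.
V_out = (−9.9) + 2 × 0.61875 V = -8.6625 V.

-8.6625 V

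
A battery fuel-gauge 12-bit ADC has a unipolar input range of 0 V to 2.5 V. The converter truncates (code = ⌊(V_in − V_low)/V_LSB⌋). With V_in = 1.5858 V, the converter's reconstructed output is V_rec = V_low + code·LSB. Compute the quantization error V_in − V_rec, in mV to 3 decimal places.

One LSB is 2.5 V / 4096 = 0.610 mV.
(V_in − V_low)/LSB = (1.5858 − 0)/0.000610352 = 2598.1747 → code 2598 (floor).
Code 2598 maps back to 0 + 2598×0.000610352 V = 1.5856934 V.
Error = 1.5858 − 1.5856934 = 0.000106641 V = 0.107 mV.

0.107 mV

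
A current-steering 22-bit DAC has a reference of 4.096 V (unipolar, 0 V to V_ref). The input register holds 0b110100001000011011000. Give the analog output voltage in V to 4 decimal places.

LSB = 4.096 V / 2^22 = 0.98 µV.
Code 0b110100001000011011000 = 1708248 decimal.
V_out = 0 + 1708248 × 9.76563e-07 V = 1.66821 V.

1.6682 V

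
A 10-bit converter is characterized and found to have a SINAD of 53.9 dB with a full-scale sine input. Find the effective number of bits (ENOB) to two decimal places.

8.66 bits

ENOB = (SINAD − 1.76) / 6.02 = (53.9 − 1.76)/6.02 = 8.661.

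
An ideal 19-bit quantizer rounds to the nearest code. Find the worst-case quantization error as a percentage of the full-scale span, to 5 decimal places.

0.00010 %

Rounding → worst-case error = ½ LSB = V_FS/2^20, so 100/1048576 = 9.53674e-05 % of full scale.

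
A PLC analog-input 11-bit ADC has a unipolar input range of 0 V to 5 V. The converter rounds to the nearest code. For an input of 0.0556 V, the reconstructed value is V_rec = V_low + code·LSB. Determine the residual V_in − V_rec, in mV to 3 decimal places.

Step size: 5 V ÷ 2^11 = 2.441 mV.
(0.0556 − 0)/0.00244141 = 22.7738; round gives code 23.
Code 23 maps back to 0 + 23×0.00244141 V = 0.056152344 V.
Error = 0.0556 − 0.056152344 = -0.000552344 V = -0.552 mV.

-0.552 mV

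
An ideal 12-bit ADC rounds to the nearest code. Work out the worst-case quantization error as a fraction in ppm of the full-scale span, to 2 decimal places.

Rounding → worst-case error = ½ LSB = V_FS/2^13, so 1e+06/8192 = 122.07 ppm of full scale.

122.07 ppm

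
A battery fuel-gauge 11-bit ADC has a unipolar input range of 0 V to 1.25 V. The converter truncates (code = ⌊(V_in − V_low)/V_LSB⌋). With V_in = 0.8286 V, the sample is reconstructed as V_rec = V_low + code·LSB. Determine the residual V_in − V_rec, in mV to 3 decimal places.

0.353 mV

LSB = 1.25/2^11 = 0.610 mV.
(V_in − V_low)/LSB = (0.8286 − 0)/0.000610352 = 1357.5782 → code 1357 (floor).
Code 1357 maps back to 0 + 1357×0.000610352 V = 0.82824707 V.
Error = 0.8286 − 0.82824707 = 0.00035293 V = 0.353 mV.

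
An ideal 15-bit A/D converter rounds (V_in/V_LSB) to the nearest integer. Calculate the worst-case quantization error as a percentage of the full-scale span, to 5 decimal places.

Rounding → worst-case error = ½ LSB = V_FS/2^16, so 100/65536 = 0.00152588 % of full scale.

0.00153 %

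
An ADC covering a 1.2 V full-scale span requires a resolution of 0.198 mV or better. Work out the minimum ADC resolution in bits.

Number of steps required ≥ 1.2 V / 0.198 mV = 6060.61.
Need 2^N ≥ 6060.61; 2^12 = 4096, 2^13 = 8192.
Minimum N = 13.

13 bits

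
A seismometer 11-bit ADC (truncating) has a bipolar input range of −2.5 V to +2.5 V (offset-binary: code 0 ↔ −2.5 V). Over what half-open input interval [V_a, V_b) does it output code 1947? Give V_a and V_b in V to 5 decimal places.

[2.25342 V, 2.25586 V)

LSB = 5/2^11 = 2.441 mV.
V_a = V_low + 1947·LSB = 2.25342 V; V_b = V_low + 1948·LSB = 2.25586 V.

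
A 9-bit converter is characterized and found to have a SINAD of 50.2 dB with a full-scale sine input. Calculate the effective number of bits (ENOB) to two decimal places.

ENOB = (SINAD − 1.76) / 6.02 = (50.2 − 1.76)/6.02 = 8.047.

8.05 bits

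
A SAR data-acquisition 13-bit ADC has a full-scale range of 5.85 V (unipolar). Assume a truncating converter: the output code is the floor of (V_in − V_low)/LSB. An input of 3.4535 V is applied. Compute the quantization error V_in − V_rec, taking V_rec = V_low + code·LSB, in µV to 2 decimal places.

LSB = 5.85/2^13 = 0.714 mV.
(V_in − V_low)/LSB = (3.4535 − 0)/0.000714111 = 4836.0807 → code 4836 (floor).
Code 4836 maps back to 0 + 4836×0.000714111 V = 3.4534424 V.
Difference: 5.76172e-05 V → 57.62 µV.

57.62 µV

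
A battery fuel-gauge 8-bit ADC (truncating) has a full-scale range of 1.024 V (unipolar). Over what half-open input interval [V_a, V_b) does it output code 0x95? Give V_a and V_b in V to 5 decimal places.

[0.59600 V, 0.60000 V)

LSB = 1.024/2^8 = 4.000 mV.
Code 0x95 = 149 decimal.
V_a = V_low + 149·LSB = 0.596 V; V_b = V_low + 150·LSB = 0.6 V.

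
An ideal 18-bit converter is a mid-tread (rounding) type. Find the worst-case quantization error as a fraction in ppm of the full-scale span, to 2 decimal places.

Rounding → worst-case error = ½ LSB = V_FS/2^19, so 1e+06/524288 = 1.90735 ppm of full scale.

1.91 ppm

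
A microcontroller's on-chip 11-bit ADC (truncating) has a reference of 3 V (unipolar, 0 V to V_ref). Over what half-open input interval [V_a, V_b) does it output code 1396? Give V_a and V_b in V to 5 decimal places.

LSB = 3/2^11 = 1.465 mV.
V_a = V_low + 1396·LSB = 2.04492 V; V_b = V_low + 1397·LSB = 2.04639 V.

[2.04492 V, 2.04639 V)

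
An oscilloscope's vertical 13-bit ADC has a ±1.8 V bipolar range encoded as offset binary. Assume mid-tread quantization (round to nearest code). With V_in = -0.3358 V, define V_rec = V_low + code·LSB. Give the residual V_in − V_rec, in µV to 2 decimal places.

-57.81 µV

Step size: 3.6 V ÷ 2^13 = 439.45 µV.
(-0.3358 − (−1.8))/0.000439453 = 3331.8684; round gives code 3332.
Reconstructed: -0.33574219 V.
Error = -0.3358 − (−0.33574219) = -5.78125e-05 V = -57.81 µV.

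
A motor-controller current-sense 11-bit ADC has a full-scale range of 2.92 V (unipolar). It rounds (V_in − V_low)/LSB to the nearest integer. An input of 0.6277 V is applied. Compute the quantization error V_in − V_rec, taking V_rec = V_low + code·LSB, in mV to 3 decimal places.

0.356 mV

LSB = 2.92/2^11 = 1.426 mV.
Scaled input = 440.2499 LSBs, so code = 440.
V_rec = 0 + 440·0.00142578 = 0.62734375 V.
Difference: 0.00035625 V → 0.356 mV.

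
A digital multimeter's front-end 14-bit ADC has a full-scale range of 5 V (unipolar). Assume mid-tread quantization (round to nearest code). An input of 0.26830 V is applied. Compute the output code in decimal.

With 16384 levels over 5 V, one step is 305.18 µV.
(0.26830 − 0) / 0.000305176 = 879.165 LSBs.
round(879.165) = 879.

code 879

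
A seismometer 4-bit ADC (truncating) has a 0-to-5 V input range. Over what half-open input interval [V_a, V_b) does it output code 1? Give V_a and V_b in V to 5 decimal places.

[0.31250 V, 0.62500 V)

LSB = 5/2^4 = 312.500 mV.
V_a = V_low + 1·LSB = 0.3125 V; V_b = V_low + 2·LSB = 0.625 V.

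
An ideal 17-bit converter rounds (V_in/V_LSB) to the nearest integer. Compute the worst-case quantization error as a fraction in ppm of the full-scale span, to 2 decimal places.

3.81 ppm

Rounding → worst-case error = ½ LSB = V_FS/2^18, so 1e+06/262144 = 3.8147 ppm of full scale.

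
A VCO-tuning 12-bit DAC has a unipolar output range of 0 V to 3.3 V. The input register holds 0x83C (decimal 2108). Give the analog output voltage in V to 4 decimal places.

1.6983 V

LSB = 3.3 V / 2^12 = 0.806 mV.
Code 0x83C = 2108 decimal.
V_out = 0 + 2108 × 0.000805664 V = 1.69834 V.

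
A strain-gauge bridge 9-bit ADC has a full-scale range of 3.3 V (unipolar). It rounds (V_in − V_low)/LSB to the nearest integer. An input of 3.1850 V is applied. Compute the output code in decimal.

LSB = 3.3 V / 512 = 6.445 mV.
(3.1850 − 0) / 0.00644531 = 494.158 LSBs.
round(494.158) = 494.

code 494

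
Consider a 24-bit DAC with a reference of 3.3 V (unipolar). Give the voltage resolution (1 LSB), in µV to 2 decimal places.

Full-scale span = 3.3 V.
LSB = 3.3 / 2^24 = 3.3 / 16777216 = 1.96695e-07 V = 0.20 µV.

0.20 µV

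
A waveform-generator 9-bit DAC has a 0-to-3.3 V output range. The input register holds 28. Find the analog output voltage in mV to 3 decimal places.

180.469 mV

LSB = 3.3 V / 2^9 = 6.445 mV.
V_out = 0 + 28 × 0.00644531 V = 0.180469 V.
= 180.469 mV.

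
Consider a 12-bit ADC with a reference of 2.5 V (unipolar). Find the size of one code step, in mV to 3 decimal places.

Full-scale span = 2.5 V.
LSB = 2.5 / 2^12 = 2.5 / 4096 = 0.000610352 V = 0.610 mV.

0.610 mV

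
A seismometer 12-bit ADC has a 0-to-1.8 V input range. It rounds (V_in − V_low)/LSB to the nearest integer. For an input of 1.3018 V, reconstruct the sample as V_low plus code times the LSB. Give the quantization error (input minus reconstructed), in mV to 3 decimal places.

0.140 mV

One LSB is 1.8 V / 4096 = 439.45 µV.
(V_in − V_low)/LSB = (1.3018 − 0)/0.000439453 = 2962.3182 → code 2962 (round).
Reconstructed: 1.3016602 V.
V_in − V_rec = 0.000139844 V = 0.140 mV.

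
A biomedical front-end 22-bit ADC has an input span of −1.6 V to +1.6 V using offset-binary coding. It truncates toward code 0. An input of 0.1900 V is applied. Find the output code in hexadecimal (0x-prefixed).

With 4194304 levels over 3.2 V, one step is 0.76 µV.
Input sits at 2346188.800 steps above V_low.
Floor → code 2346188.
In hexadecimal (0x-prefixed): 0x23CCCC.

code 0x23CCCC (decimal 2346188)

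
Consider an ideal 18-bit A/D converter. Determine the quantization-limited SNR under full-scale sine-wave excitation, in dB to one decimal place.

110.1 dB

SNR ≈ 6.02·N + 1.76 dB = 6.02·18 + 1.76 = 110.12 dB.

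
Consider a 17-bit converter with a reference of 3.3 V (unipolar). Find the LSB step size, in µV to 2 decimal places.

25.18 µV

Full-scale span = 3.3 V.
LSB = 3.3 / 2^17 = 3.3 / 131072 = 2.5177e-05 V = 25.18 µV.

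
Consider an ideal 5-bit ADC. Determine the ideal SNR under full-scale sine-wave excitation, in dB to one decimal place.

31.9 dB

SNR ≈ 6.02·N + 1.76 dB = 6.02·5 + 1.76 = 31.86 dB.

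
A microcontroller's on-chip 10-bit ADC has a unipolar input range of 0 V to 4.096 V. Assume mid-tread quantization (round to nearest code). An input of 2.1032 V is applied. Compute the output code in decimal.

Full-scale span = 4.096 V; LSB = 4.096/2^10 = 4.000 mV.
Input sits at 525.800 steps above V_low.
So the output code is 526.

code 526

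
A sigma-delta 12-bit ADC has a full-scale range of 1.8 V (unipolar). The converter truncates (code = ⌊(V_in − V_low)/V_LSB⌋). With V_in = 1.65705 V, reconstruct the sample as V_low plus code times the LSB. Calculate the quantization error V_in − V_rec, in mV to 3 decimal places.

0.312 mV

Step size: 1.8 V ÷ 2^12 = 439.45 µV.
Scaled input = 3770.7093 LSBs, so code = 3770.
Code 3770 maps back to 0 + 3770×0.000439453 V = 1.6567383 V.
Difference: 0.000311719 V → 0.312 mV.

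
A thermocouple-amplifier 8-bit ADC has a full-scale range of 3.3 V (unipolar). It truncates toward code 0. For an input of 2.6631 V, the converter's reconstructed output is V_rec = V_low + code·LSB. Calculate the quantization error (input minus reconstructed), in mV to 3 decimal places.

7.631 mV

LSB = 3.3/2^8 = 12.891 mV.
(V_in − V_low)/LSB = (2.6631 − 0)/0.0128906 = 206.5920 → code 206 (floor).
Code 206 maps back to 0 + 206×0.0128906 V = 2.6554687 V.
Error = 2.6631 − 2.6554687 = 0.00763125 V = 7.631 mV.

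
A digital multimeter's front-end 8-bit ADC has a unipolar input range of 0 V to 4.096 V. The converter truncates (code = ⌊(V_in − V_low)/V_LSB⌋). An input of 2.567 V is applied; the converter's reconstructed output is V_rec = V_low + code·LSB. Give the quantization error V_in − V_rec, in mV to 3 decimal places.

One LSB is 4.096 V / 256 = 16.000 mV.
(V_in − V_low)/LSB = (2.567 − 0)/0.016 = 160.4375 → code 160 (floor).
Code 160 maps back to 0 + 160×0.016 V = 2.56 V.
Difference: 0.007 V → 7.000 mV.

7.000 mV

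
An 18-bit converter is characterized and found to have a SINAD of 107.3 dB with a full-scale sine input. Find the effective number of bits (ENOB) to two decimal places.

17.53 bits

ENOB = (SINAD − 1.76) / 6.02 = (107.3 − 1.76)/6.02 = 17.532.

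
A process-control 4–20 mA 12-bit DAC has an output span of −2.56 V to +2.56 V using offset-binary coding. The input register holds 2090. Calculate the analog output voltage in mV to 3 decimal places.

LSB = 5.12 V / 2^12 = 1.250 mV.
V_out = (−2.56) + 2090 × 0.00125 V = 0.0525 V.
= 52.500 mV.

52.500 mV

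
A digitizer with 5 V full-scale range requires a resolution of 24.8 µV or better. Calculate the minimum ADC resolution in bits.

Number of steps required ≥ 5 V / 24.8 µV = 201612.90.
Need 2^N ≥ 201612.90; 2^17 = 131072, 2^18 = 262144.
Minimum N = 18.

18 bits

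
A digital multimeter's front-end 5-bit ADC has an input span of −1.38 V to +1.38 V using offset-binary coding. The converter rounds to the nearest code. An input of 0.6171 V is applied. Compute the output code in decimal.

Full-scale span = 2.76 V; LSB = 2.76/2^5 = 86.250 mV.
Input sits at 23.155 steps above V_low.
So the output code is 23.

code 23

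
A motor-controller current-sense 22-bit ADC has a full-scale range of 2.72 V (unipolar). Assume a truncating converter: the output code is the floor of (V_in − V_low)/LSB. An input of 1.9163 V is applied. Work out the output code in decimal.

With 4194304 levels over 2.72 V, one step is 0.65 µV.
(1.9163 − 0) / 6.48499e-07 = 2954979.689 LSBs.
⌊·⌋(2954979.689) = 2954979.

code 2954979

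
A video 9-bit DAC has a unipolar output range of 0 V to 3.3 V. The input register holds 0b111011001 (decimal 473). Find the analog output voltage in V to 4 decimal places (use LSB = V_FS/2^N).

LSB = 3.3 V / 2^9 = 6.445 mV.
Code 0b111011001 = 473 decimal.
V_out = 0 + 473 × 0.00644531 V = 3.04863 V.

3.0486 V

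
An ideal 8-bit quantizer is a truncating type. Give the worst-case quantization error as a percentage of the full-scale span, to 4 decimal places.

0.3906 %

Truncating → worst-case error = 1 LSB = V_FS/2^8, so 100/256 = 0.390625 % of full scale.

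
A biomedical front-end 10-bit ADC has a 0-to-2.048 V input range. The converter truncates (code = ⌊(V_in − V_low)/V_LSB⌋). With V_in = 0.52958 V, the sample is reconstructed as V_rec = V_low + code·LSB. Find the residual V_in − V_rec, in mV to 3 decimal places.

One LSB is 2.048 V / 1024 = 2.000 mV.
(0.52958 − 0)/0.002 = 264.7900; ⌊·⌋ gives code 264.
Reconstructed: 0.528 V.
V_in − V_rec = 0.00158 V = 1.580 mV.

1.580 mV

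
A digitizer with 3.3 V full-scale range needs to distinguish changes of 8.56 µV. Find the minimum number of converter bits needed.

19 bits

Number of steps required ≥ 3.3 V / 8.56 µV = 385514.02.
Need 2^N ≥ 385514.02; 2^18 = 262144, 2^19 = 524288.
Minimum N = 19.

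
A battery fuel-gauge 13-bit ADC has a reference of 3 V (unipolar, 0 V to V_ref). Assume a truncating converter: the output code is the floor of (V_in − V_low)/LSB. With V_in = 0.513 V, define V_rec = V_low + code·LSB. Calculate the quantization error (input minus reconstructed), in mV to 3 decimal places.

0.305 mV

One LSB is 3 V / 8192 = 366.21 µV.
(0.513 − 0)/0.000366211 = 1400.8320; ⌊·⌋ gives code 1400.
Code 1400 maps back to 0 + 1400×0.000366211 V = 0.51269531 V.
Difference: 0.000304687 V → 0.305 mV.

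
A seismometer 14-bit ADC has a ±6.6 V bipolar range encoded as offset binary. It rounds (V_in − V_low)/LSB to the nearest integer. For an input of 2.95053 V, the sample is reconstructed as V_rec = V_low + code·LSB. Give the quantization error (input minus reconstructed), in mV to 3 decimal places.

0.188 mV

LSB = 13.2/2^14 = 0.806 mV.
Scaled input = 11854.2336 LSBs, so code = 11854.
Reconstructed: 2.9503418 V.
Difference: 0.000188203 V → 0.188 mV.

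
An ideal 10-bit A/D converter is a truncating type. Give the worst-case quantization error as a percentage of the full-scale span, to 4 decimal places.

0.0977 %

Truncating → worst-case error = 1 LSB = V_FS/2^10, so 100/1024 = 0.0976562 % of full scale.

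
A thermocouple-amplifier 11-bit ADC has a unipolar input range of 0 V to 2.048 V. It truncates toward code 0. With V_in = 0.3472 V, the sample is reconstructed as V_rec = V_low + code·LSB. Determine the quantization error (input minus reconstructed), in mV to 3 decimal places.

0.200 mV

LSB = 2.048/2^11 = 1.000 mV.
Scaled input = 347.2000 LSBs, so code = 347.
Code 347 maps back to 0 + 347×0.001 V = 0.347 V.
V_in − V_rec = 0.0002 V = 0.200 mV.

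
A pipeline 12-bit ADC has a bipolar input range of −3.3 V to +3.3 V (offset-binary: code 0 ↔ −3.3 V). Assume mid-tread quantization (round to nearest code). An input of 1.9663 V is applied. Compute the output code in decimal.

code 3268

With 4096 levels over 6.6 V, one step is 1.611 mV.
Input sits at 3268.298 steps above V_low.
So the output code is 3268.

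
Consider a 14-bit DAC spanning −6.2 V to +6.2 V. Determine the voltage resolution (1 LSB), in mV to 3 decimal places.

0.757 mV

Full-scale span = 12.4 V.
LSB = 12.4 / 2^14 = 12.4 / 16384 = 0.000756836 V = 0.757 mV.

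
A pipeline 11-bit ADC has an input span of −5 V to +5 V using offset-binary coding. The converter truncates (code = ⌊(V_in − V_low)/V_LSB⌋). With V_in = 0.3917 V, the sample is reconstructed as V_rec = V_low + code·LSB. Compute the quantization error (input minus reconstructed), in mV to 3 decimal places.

1.075 mV

LSB = 10/2^11 = 4.883 mV.
(0.3917 − (−5))/0.00488281 = 1104.2202; ⌊·⌋ gives code 1104.
V_rec = (−5) + 1104·0.00488281 = 0.390625 V.
Error = 0.3917 − 0.390625 = 0.001075 V = 1.075 mV.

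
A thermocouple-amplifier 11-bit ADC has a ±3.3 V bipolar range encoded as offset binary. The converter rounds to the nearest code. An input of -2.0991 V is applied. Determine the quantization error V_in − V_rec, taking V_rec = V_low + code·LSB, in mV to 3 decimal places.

LSB = 6.6/2^11 = 3.223 mV.
Scaled input = 372.6429 LSBs, so code = 373.
V_rec = (−3.3) + 373·0.00322266 = -2.0979492 V.
Error = -2.0991 − (−2.0979492) = -0.00115078 V = -1.151 mV.

-1.151 mV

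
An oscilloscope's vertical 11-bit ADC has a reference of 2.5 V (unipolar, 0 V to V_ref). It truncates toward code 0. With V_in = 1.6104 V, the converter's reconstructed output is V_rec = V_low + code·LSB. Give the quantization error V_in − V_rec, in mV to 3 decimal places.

LSB = 2.5/2^11 = 1.221 mV.
Scaled input = 1319.2397 LSBs, so code = 1319.
V_rec = 0 + 1319·0.0012207 = 1.6101074 V.
V_in − V_rec = 0.000292578 V = 0.293 mV.

0.293 mV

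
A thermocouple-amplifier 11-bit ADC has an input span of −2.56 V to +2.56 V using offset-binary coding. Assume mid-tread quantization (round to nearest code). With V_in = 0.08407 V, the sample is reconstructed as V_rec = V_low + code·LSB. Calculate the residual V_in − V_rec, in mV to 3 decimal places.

-0.930 mV

Step size: 5.12 V ÷ 2^11 = 2.500 mV.
(V_in − V_low)/LSB = (0.08407 − (−2.56))/0.0025 = 1057.6280 → code 1058 (round).
Reconstructed: 0.085 V.
Error = 0.08407 − 0.085 = -0.00093 V = -0.930 mV.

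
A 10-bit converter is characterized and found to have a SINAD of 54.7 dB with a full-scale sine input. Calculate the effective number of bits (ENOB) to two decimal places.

8.79 bits

ENOB = (SINAD − 1.76) / 6.02 = (54.7 − 1.76)/6.02 = 8.794.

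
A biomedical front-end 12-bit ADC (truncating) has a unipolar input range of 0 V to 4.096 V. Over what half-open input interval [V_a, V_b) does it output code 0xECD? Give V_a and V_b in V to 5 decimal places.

[3.78900 V, 3.79000 V)

LSB = 4.096/2^12 = 1.000 mV.
Code 0xECD = 3789 decimal.
V_a = V_low + 3789·LSB = 3.789 V; V_b = V_low + 3790·LSB = 3.79 V.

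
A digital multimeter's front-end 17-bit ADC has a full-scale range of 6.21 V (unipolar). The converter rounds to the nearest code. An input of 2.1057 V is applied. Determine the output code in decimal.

code 44444

Full-scale span = 6.21 V; LSB = 6.21/2^17 = 47.38 µV.
(V_in − V_low)/LSB = (2.1057 − 0) / 4.73785e-05 = 44444.172.
round(44444.172) = 44444.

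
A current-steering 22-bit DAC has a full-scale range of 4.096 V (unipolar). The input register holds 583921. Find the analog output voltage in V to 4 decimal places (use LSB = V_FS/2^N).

LSB = 4.096 V / 2^22 = 0.98 µV.
V_out = 0 + 583921 × 9.76563e-07 V = 0.570235 V.

0.5702 V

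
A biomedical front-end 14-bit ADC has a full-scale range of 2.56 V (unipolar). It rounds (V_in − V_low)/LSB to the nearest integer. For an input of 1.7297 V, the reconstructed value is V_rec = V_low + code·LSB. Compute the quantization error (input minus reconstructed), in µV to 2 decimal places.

One LSB is 2.56 V / 16384 = 156.25 µV.
Scaled input = 11070.0800 LSBs, so code = 11070.
Code 11070 maps back to 0 + 11070×0.00015625 V = 1.7296875 V.
V_in − V_rec = 1.25e-05 V = 12.50 µV.

12.50 µV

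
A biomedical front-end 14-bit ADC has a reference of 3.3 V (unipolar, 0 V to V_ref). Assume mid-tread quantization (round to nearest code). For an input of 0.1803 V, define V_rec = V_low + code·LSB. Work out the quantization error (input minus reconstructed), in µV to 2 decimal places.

Step size: 3.3 V ÷ 2^14 = 201.42 µV.
(0.1803 − 0)/0.000201416 = 895.1622; round gives code 895.
V_rec = 0 + 895·0.000201416 = 0.18026733 V.
V_in − V_rec = 3.2666e-05 V = 32.67 µV.

32.67 µV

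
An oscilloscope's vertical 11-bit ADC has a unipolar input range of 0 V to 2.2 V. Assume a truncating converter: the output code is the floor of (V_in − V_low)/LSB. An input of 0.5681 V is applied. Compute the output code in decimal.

Full-scale span = 2.2 V; LSB = 2.2/2^11 = 1.074 mV.
Input sits at 528.849 steps above V_low.
⌊·⌋(528.849) = 528.

code 528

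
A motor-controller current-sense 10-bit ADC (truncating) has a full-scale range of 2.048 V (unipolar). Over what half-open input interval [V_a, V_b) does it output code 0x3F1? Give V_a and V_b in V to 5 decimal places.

LSB = 2.048/2^10 = 2.000 mV.
Code 0x3F1 = 1009 decimal.
V_a = V_low + 1009·LSB = 2.018 V; V_b = V_low + 1010·LSB = 2.02 V.

[2.01800 V, 2.02000 V)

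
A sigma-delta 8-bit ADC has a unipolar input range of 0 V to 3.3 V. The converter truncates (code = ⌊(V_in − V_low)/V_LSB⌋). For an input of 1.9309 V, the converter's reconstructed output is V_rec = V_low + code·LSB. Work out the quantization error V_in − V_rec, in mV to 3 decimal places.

One LSB is 3.3 V / 256 = 12.891 mV.
(1.9309 − 0)/0.0128906 = 149.7910; ⌊·⌋ gives code 149.
Reconstructed: 1.9207031 V.
V_in − V_rec = 0.0101969 V = 10.197 mV.

10.197 mV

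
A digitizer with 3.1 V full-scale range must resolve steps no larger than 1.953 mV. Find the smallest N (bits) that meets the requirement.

11 bits

Number of steps required ≥ 3.1 V / 1.953 mV = 1587.30.
Need 2^N ≥ 1587.30; 2^10 = 1024, 2^11 = 2048.
Minimum N = 11.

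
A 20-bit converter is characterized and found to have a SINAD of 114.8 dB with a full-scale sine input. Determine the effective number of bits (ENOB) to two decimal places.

18.78 bits

ENOB = (SINAD − 1.76) / 6.02 = (114.8 − 1.76)/6.02 = 18.777.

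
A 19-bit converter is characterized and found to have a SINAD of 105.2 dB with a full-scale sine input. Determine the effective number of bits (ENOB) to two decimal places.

ENOB = (SINAD − 1.76) / 6.02 = (105.2 − 1.76)/6.02 = 17.183.

17.18 bits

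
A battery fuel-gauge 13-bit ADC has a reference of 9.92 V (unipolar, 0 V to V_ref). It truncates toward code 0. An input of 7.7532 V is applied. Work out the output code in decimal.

Full-scale span = 9.92 V; LSB = 9.92/2^13 = 1.211 mV.
Input sits at 6402.643 steps above V_low.
Floor → code 6402.

code 6402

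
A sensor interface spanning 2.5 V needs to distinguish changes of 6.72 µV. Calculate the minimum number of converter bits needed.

Number of steps required ≥ 2.5 V / 6.72 µV = 372023.81.
Need 2^N ≥ 372023.81; 2^18 = 262144, 2^19 = 524288.
Minimum N = 19.

19 bits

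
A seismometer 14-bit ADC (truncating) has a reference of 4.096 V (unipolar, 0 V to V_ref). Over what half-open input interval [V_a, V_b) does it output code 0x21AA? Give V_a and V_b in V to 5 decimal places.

[2.15450 V, 2.15475 V)

LSB = 4.096/2^14 = 250.00 µV.
Code 0x21AA = 8618 decimal.
V_a = V_low + 8618·LSB = 2.1545 V; V_b = V_low + 8619·LSB = 2.15475 V.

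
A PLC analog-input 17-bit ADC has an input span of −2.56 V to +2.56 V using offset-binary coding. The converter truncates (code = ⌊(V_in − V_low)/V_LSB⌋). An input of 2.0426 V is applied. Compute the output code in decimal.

LSB = 5.12 V / 131072 = 39.06 µV.
(2.0426 − (−2.56)) / 3.90625e-05 = 117826.560 LSBs.
Floor → code 117826.

code 117826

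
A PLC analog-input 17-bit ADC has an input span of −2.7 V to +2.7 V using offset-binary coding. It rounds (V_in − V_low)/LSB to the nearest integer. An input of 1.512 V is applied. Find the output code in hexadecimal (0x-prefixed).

code 0x18F5C (decimal 102236)

With 131072 levels over 5.4 V, one step is 41.20 µV.
(1.512 − (−2.7)) / 4.11987e-05 = 102236.160 LSBs.
So the output code is 102236.
In hexadecimal (0x-prefixed): 0x18F5C.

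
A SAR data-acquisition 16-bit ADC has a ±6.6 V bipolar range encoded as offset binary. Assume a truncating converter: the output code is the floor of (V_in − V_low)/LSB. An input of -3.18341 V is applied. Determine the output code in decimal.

code 16962

With 65536 levels over 13.2 V, one step is 201.42 µV.
(V_in − V_low)/LSB = (-3.18341 − (−6.6)) / 0.000201416 = 16962.852.
⌊·⌋(16962.852) = 16962.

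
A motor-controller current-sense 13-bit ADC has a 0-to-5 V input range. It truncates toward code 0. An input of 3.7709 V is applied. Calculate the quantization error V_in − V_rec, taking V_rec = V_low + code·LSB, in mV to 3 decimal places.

0.148 mV

Step size: 5 V ÷ 2^13 = 0.610 mV.
(3.7709 − 0)/0.000610352 = 6178.2426; ⌊·⌋ gives code 6178.
V_rec = 0 + 6178·0.000610352 = 3.770752 V.
Difference: 0.000148047 V → 0.148 mV.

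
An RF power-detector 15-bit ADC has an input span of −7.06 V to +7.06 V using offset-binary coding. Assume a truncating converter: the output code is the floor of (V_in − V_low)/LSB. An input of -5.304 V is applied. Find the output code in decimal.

With 32768 levels over 14.12 V, one step is 430.91 µV.
(V_in − V_low)/LSB = (-5.304 − (−7.06)) / 0.000430908 = 4075.114.
So the output code is 4075.

code 4075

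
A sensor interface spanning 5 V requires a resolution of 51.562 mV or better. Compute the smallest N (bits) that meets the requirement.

7 bits

Number of steps required ≥ 5 V / 51.562 mV = 96.97.
Need 2^N ≥ 96.97; 2^6 = 64, 2^7 = 128.
Minimum N = 7.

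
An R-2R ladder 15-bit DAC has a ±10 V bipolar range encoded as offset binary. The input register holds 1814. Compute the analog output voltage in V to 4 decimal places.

LSB = 20 V / 2^15 = 0.610 mV.
V_out = (−10) + 1814 × 0.000610352 V = -8.89282 V.

-8.8928 V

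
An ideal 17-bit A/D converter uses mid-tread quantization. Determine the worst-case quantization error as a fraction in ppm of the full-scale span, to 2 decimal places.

3.81 ppm

Rounding → worst-case error = ½ LSB = V_FS/2^18, so 1e+06/262144 = 3.8147 ppm of full scale.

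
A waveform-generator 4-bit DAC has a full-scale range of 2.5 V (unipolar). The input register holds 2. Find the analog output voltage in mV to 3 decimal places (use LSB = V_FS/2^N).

312.500 mV

LSB = 2.5 V / 2^4 = 156.250 mV.
V_out = 0 + 2 × 0.15625 V = 0.3125 V.
= 312.500 mV.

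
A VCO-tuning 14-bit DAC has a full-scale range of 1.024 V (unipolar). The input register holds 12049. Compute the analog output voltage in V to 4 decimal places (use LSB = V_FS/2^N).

LSB = 1.024 V / 2^14 = 62.50 µV.
V_out = 0 + 12049 × 6.25e-05 V = 0.753062 V.

0.7531 V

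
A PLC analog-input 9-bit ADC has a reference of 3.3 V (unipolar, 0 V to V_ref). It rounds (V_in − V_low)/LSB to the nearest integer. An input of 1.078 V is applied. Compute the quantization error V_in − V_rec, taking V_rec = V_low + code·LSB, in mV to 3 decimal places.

One LSB is 3.3 V / 512 = 6.445 mV.
(V_in − V_low)/LSB = (1.078 − 0)/0.00644531 = 167.2533 → code 167 (round).
V_rec = 0 + 167·0.00644531 = 1.0763672 V.
Difference: 0.00163281 V → 1.633 mV.

1.633 mV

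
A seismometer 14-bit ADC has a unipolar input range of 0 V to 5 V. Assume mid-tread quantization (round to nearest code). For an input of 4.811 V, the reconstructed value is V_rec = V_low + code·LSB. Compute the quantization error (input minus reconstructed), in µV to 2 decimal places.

-96.19 µV

One LSB is 5 V / 16384 = 305.18 µV.
Scaled input = 15764.6848 LSBs, so code = 15765.
Code 15765 maps back to 0 + 15765×0.000305176 V = 4.8110962 V.
Error = 4.811 − 4.8110962 = -9.61914e-05 V = -96.19 µV.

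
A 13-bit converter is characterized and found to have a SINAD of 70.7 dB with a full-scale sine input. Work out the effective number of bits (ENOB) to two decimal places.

ENOB = (SINAD − 1.76) / 6.02 = (70.7 − 1.76)/6.02 = 11.452.

11.45 bits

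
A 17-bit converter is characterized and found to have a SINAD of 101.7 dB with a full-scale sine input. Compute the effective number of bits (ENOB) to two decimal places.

16.60 bits

ENOB = (SINAD − 1.76) / 6.02 = (101.7 − 1.76)/6.02 = 16.601.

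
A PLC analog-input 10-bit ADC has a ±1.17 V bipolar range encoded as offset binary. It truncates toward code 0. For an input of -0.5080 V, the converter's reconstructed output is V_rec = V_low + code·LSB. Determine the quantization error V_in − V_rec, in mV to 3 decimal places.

One LSB is 2.34 V / 1024 = 2.285 mV.
Scaled input = 289.6957 LSBs, so code = 289.
Reconstructed: -0.50958984 V.
Error = -0.5080 − (−0.50958984) = 0.00158984 V = 1.590 mV.

1.590 mV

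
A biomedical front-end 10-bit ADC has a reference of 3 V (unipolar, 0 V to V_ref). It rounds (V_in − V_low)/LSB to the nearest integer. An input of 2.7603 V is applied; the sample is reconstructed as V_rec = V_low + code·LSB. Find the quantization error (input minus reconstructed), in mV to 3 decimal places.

0.534 mV

Step size: 3 V ÷ 2^10 = 2.930 mV.
(2.7603 − 0)/0.00292969 = 942.1824; round gives code 942.
Code 942 maps back to 0 + 942×0.00292969 V = 2.7597656 V.
Difference: 0.000534375 V → 0.534 mV.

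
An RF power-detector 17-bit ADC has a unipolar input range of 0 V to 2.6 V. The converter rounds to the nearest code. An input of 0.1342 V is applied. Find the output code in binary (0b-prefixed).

code 0b1101001101101 (decimal 6765)

LSB = 2.6 V / 131072 = 19.84 µV.
Input sits at 6765.332 steps above V_low.
round(6765.332) = 6765.
In binary (0b-prefixed): 0b1101001101101.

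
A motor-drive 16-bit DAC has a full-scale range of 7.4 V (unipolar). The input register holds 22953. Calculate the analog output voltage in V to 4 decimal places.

2.5917 V

LSB = 7.4 V / 2^16 = 112.92 µV.
V_out = 0 + 22953 × 0.000112915 V = 2.59174 V.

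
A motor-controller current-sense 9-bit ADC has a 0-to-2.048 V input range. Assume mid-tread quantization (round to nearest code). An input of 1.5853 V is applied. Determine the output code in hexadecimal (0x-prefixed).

code 0x18C (decimal 396)

Full-scale span = 2.048 V; LSB = 2.048/2^9 = 4.000 mV.
Input sits at 396.325 steps above V_low.
Round → code 396.
In hexadecimal (0x-prefixed): 0x18C.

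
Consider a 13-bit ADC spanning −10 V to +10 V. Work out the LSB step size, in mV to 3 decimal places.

2.441 mV

Full-scale span = 20 V.
LSB = 20 / 2^13 = 20 / 8192 = 0.00244141 V = 2.441 mV.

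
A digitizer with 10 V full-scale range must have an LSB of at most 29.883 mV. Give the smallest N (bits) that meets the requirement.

9 bits

Number of steps required ≥ 10 V / 29.883 mV = 334.64.
Need 2^N ≥ 334.64; 2^8 = 256, 2^9 = 512.
Minimum N = 9.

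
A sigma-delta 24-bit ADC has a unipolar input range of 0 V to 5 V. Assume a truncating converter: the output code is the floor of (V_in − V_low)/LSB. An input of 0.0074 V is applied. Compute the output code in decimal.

code 24830

LSB = 5 V / 16777216 = 0.30 µV.
(0.0074 − 0) / 2.98023e-07 = 24830.280 LSBs.
Floor → code 24830.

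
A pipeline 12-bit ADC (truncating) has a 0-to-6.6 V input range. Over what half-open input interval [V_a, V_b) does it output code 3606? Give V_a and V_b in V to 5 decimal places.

[5.81045 V, 5.81206 V)

LSB = 6.6/2^12 = 1.611 mV.
V_a = V_low + 3606·LSB = 5.81045 V; V_b = V_low + 3607·LSB = 5.81206 V.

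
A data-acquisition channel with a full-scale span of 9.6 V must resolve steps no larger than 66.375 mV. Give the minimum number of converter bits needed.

8 bits

Number of steps required ≥ 9.6 V / 66.375 mV = 144.63.
Need 2^N ≥ 144.63; 2^7 = 128, 2^8 = 256.
Minimum N = 8.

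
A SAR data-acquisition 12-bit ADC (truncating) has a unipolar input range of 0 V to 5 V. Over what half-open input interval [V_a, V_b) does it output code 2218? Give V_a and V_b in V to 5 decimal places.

[2.70752 V, 2.70874 V)

LSB = 5/2^12 = 1.221 mV.
V_a = V_low + 2218·LSB = 2.70752 V; V_b = V_low + 2219·LSB = 2.70874 V.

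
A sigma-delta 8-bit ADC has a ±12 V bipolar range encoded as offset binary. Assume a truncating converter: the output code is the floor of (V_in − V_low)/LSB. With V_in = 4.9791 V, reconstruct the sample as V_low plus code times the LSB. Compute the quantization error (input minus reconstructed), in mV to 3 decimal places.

One LSB is 24 V / 256 = 93.750 mV.
(4.9791 − (−12))/0.09375 = 181.1104; ⌊·⌋ gives code 181.
V_rec = (−12) + 181·0.09375 = 4.96875 V.
V_in − V_rec = 0.01035 V = 10.350 mV.

10.350 mV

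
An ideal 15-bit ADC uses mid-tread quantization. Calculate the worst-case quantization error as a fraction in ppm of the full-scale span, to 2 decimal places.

Rounding → worst-case error = ½ LSB = V_FS/2^16, so 1e+06/65536 = 15.2588 ppm of full scale.

15.26 ppm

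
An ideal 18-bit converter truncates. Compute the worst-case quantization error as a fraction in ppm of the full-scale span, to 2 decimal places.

3.81 ppm

Truncating → worst-case error = 1 LSB = V_FS/2^18, so 1e+06/262144 = 3.8147 ppm of full scale.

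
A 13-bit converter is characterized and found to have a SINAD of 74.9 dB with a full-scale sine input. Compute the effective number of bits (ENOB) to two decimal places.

ENOB = (SINAD − 1.76) / 6.02 = (74.9 − 1.76)/6.02 = 12.150.

12.15 bits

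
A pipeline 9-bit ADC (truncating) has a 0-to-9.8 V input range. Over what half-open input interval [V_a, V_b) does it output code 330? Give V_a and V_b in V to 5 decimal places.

[6.31641 V, 6.33555 V)

LSB = 9.8/2^9 = 19.141 mV.
V_a = V_low + 330·LSB = 6.31641 V; V_b = V_low + 331·LSB = 6.33555 V.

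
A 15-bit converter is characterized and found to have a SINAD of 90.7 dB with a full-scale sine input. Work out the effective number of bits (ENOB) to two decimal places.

ENOB = (SINAD − 1.76) / 6.02 = (90.7 − 1.76)/6.02 = 14.774.

14.77 bits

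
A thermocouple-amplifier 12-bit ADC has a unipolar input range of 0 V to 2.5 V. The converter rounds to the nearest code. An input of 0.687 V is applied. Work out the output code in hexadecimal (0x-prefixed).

Full-scale span = 2.5 V; LSB = 2.5/2^12 = 0.610 mV.
(V_in − V_low)/LSB = (0.687 − 0) / 0.000610352 = 1125.581.
round(1125.581) = 1126.
In hexadecimal (0x-prefixed): 0x466.

code 0x466 (decimal 1126)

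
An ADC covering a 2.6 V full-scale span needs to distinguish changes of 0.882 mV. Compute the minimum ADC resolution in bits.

Number of steps required ≥ 2.6 V / 0.882 mV = 2947.85.
Need 2^N ≥ 2947.85; 2^11 = 2048, 2^12 = 4096.
Minimum N = 12.

12 bits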